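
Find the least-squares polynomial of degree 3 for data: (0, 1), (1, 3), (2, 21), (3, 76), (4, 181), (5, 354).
73/63 + (-841/378)x + (181/252)x² + (299/108)x³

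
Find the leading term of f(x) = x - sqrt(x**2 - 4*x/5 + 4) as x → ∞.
2/5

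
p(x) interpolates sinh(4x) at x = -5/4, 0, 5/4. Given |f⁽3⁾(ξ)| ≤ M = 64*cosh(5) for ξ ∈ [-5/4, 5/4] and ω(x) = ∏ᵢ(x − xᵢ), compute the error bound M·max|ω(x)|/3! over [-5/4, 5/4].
125*sqrt(3)*cosh(5)/27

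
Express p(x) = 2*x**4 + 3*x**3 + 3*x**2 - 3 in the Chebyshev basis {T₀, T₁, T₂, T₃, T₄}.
(-3/4)T₀ + (9/4)T₁ + (5/2)T₂ + (3/4)T₃ + (1/4)T₄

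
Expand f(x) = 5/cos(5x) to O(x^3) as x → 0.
5 + 125*x**2/2 + O(x**3)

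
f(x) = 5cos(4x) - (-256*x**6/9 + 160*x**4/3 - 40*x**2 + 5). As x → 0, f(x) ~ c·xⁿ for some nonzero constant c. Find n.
8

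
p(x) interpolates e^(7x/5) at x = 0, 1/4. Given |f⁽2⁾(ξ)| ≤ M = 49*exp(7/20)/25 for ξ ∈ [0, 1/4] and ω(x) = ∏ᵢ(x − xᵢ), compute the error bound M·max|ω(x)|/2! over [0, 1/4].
49*exp(7/20)/3200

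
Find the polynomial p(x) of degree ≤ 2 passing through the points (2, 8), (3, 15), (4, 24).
x**2 + 2*x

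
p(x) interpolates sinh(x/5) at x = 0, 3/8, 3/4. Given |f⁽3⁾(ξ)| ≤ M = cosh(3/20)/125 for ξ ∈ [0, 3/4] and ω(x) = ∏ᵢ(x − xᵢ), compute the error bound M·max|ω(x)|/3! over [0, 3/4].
sqrt(3)*cosh(3/20)/64000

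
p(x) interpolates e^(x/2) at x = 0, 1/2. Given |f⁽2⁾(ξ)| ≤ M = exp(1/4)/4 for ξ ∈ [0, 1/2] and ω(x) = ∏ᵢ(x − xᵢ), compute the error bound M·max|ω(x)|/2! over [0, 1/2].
exp(1/4)/128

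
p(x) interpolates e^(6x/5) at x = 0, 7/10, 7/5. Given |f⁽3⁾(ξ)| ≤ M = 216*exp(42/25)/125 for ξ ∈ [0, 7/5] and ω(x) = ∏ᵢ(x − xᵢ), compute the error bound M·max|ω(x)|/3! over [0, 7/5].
343*sqrt(3)*exp(42/25)/15625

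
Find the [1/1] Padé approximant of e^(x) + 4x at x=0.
(49*x/10 + 1)/(1 - x/10)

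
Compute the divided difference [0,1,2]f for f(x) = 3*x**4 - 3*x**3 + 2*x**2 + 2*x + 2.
14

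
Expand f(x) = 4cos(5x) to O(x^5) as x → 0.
4 - 50*x**2 + 625*x**4/6 + O(x**5)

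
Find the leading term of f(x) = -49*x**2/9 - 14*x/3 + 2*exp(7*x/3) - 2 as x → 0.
343*x**3/81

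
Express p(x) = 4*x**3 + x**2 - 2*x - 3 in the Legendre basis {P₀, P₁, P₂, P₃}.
(-8/3)P₀ + (2/5)P₁ + (2/3)P₂ + (8/5)P₃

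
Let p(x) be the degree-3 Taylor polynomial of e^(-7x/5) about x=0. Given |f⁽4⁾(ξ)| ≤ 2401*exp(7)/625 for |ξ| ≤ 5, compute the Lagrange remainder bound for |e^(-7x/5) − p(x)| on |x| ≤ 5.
2401*exp(7)/24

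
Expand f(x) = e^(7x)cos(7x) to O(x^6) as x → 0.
1 + 7*x - 343*x**3/3 - 2401*x**4/6 - 16807*x**5/30 + O(x**6)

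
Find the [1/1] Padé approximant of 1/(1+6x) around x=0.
1/(6*x + 1)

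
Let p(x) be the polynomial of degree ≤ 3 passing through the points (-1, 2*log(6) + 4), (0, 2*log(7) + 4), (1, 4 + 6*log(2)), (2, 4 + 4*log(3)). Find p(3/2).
4 + log(96*2**(3/4)*21**(3/8)/7)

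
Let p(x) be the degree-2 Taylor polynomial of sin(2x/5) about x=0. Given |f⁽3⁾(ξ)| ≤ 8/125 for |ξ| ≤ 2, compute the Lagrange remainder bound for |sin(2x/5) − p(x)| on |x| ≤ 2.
32/375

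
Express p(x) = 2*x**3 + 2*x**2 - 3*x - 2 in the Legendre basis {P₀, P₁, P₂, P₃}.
(-4/3)P₀ + (-9/5)P₁ + (4/3)P₂ + (4/5)P₃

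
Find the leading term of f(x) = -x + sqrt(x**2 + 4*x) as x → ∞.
2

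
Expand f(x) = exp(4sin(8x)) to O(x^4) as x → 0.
1 + 32*x + 512*x**2 + 5120*x**3 + O(x**4)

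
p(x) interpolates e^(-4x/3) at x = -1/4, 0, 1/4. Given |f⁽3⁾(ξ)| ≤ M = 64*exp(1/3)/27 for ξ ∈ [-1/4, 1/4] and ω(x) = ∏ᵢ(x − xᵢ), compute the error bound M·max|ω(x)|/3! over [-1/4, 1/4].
sqrt(3)*exp(1/3)/729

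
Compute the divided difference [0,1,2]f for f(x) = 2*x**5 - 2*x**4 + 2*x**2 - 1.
18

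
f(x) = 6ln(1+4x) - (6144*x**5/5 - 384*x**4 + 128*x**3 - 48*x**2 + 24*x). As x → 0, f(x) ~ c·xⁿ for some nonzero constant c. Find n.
6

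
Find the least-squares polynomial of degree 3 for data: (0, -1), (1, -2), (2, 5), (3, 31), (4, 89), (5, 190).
-64/63 + (-293/378)x + (-19/9)x² + (107/54)x³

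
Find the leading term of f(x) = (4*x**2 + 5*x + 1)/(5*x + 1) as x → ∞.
4*x/5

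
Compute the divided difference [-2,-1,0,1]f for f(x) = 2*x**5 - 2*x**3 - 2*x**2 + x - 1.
8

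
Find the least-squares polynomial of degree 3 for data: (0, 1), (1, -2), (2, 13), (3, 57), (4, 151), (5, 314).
2/3 + (-365/126)x + (-34/21)x² + (53/18)x³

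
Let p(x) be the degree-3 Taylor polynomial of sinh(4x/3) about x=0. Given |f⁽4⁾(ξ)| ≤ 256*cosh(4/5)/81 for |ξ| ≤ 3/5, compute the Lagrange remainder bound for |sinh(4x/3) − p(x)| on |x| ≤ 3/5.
32*cosh(4/5)/1875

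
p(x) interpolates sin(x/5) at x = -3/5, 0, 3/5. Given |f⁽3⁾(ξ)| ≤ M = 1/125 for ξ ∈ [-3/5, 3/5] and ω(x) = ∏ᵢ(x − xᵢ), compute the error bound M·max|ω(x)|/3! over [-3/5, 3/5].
sqrt(3)/15625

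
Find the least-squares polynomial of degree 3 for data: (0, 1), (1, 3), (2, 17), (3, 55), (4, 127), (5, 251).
52/63 + (77/54)x + (-59/63)x² + (115/54)x³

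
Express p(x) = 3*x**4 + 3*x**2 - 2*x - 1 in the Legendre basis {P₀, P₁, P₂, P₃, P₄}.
(3/5)P₀ + (-2)P₁ + (26/7)P₂ + (24/35)P₄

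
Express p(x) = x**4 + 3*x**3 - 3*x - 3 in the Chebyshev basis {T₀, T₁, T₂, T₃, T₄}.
(-21/8)T₀ + (-3/4)T₁ + (1/2)T₂ + (3/4)T₃ + (1/8)T₄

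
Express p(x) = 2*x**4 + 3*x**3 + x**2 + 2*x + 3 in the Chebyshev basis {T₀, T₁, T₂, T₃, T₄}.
(17/4)T₀ + (17/4)T₁ + (3/2)T₂ + (3/4)T₃ + (1/4)T₄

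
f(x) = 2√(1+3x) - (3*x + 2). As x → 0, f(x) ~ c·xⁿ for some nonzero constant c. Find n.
2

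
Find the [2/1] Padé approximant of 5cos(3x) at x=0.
5 - 45*x**2/2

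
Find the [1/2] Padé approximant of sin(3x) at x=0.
3*x/(3*x**2/2 + 1)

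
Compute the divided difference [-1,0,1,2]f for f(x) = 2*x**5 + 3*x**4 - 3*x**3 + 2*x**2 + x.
13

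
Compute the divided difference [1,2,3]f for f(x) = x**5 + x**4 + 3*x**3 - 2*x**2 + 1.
131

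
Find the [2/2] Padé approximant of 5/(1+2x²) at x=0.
5/(2*x**2 + 1)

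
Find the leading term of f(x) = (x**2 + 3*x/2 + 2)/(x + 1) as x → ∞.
x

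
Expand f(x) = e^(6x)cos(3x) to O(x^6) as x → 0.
1 + 6*x + 27*x**2/2 + 9*x**3 - 189*x**4/8 - 1539*x**5/20 + O(x**6)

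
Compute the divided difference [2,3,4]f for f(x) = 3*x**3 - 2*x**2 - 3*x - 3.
25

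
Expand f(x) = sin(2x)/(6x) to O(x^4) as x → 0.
1/3 - 2*x**2/9 + O(x**4)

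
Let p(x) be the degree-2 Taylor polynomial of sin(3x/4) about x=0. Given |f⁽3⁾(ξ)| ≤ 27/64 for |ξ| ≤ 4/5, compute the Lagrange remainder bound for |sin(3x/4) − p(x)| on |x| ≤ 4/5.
9/250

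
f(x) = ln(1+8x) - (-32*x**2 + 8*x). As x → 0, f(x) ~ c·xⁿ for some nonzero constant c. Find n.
3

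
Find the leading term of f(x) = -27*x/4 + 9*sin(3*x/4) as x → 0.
-81*x**3/128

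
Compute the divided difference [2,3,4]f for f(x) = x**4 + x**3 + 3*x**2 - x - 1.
67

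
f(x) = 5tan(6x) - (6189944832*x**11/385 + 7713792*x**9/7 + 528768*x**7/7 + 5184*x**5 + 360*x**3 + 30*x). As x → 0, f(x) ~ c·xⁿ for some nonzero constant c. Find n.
13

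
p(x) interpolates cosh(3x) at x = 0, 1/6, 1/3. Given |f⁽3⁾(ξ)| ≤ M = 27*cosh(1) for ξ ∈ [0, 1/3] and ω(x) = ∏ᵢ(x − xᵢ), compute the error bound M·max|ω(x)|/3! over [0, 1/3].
sqrt(3)*cosh(1)/216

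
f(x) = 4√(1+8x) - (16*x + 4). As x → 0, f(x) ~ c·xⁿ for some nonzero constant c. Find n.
2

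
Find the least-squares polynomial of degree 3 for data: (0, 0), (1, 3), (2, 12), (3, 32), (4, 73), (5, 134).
19/126 + (815/756)x + (131/252)x² + (25/27)x³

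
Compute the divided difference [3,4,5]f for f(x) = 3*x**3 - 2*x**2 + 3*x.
34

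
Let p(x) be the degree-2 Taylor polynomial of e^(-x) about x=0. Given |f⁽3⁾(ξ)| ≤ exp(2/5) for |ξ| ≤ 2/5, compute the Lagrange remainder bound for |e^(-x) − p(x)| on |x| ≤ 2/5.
4*exp(2/5)/375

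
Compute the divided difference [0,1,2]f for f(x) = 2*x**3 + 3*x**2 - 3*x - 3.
9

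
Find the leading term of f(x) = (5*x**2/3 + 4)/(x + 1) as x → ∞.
5*x/3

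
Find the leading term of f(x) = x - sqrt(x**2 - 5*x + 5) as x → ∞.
5/2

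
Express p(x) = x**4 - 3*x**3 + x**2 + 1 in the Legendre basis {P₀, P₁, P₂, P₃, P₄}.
(23/15)P₀ + (-9/5)P₁ + (26/21)P₂ + (-6/5)P₃ + (8/35)P₄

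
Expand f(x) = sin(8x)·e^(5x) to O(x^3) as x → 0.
8*x + 40*x**2 + O(x**3)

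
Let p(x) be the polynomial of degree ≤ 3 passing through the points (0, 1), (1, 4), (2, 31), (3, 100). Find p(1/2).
5/8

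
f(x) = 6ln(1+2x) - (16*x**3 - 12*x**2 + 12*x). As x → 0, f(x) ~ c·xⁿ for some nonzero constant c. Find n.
4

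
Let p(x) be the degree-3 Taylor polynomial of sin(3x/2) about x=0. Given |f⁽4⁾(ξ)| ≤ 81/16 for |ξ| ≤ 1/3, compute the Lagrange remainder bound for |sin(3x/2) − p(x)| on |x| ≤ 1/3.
1/384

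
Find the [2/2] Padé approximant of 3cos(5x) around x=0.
(3 - 125*x**2/4)/(25*x**2/12 + 1)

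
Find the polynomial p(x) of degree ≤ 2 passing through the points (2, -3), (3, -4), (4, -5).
-x - 1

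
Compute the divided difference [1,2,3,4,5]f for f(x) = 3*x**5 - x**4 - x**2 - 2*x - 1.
44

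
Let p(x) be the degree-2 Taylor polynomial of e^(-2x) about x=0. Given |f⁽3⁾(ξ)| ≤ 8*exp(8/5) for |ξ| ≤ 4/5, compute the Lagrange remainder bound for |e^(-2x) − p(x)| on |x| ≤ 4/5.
256*exp(8/5)/375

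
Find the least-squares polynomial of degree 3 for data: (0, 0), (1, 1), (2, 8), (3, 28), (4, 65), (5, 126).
1/42 + (-127/252)x + (5/12)x² + (17/18)x³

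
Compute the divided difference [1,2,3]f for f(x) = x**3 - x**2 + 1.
5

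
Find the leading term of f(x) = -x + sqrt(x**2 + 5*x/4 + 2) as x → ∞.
5/8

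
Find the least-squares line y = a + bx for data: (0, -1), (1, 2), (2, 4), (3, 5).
a = -1/2, b = 2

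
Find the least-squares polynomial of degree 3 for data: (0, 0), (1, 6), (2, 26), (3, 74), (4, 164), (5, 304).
4/21 + (106/63)x + (65/42)x² + (37/18)x³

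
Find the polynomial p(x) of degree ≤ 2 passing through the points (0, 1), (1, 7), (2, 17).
2*x**2 + 4*x + 1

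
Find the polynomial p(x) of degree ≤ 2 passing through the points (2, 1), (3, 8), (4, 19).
2*x**2 - 3*x - 1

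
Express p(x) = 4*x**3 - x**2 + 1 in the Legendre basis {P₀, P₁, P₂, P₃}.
(2/3)P₀ + (12/5)P₁ + (-2/3)P₂ + (8/5)P₃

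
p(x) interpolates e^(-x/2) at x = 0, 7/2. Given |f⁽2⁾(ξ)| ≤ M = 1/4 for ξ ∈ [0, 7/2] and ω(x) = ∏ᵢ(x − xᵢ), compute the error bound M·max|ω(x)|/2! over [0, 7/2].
49/128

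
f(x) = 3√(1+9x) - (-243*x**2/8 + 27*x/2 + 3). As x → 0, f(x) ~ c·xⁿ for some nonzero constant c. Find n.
3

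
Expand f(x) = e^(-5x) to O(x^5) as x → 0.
1 - 5*x + 25*x**2/2 - 125*x**3/6 + 625*x**4/24 + O(x**5)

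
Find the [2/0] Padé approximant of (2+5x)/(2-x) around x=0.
3*x**2/2 + 3*x + 1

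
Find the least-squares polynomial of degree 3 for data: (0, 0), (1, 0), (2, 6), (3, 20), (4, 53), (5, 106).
-5/126 + (-115/756)x + (-31/63)x² + (103/108)x³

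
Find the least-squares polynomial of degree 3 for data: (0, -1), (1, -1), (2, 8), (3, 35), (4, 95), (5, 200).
-8/7 + (7/6)x + (-73/28)x² + (25/12)x³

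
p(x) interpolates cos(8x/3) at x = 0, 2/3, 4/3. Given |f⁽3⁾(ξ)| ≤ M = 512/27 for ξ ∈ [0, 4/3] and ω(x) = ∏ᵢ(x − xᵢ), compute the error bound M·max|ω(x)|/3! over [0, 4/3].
4096*sqrt(3)/19683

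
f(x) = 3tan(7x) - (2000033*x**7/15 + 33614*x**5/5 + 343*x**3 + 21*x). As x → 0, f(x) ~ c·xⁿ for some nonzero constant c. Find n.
9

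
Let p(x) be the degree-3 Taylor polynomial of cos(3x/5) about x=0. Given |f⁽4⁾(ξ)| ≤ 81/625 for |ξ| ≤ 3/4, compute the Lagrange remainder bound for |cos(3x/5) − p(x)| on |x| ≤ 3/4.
2187/1280000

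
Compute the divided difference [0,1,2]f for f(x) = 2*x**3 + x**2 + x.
7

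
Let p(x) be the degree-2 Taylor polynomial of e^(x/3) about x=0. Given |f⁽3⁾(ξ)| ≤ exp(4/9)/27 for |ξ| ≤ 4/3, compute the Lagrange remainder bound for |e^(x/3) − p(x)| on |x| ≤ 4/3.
32*exp(4/9)/2187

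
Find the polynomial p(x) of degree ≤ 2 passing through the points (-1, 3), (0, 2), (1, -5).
-3*x**2 - 4*x + 2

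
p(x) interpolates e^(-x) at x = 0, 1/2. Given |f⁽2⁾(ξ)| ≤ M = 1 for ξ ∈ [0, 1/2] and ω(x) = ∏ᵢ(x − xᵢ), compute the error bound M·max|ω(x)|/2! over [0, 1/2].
1/32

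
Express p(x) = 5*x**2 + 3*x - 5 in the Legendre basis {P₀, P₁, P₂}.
(-10/3)P₀ + (3)P₁ + (10/3)P₂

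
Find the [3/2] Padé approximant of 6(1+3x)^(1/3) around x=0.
(14*x**3/5 + 126*x**2/5 + 126*x/5 + 6)/(2*x**2 + 16*x/5 + 1)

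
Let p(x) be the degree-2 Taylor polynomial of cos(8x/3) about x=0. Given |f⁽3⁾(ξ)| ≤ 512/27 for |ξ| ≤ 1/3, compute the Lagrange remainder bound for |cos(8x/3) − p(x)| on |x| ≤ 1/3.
256/2187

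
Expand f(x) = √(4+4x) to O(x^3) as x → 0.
2 + x - x**2/4 + O(x**3)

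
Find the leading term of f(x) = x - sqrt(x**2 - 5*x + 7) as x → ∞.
5/2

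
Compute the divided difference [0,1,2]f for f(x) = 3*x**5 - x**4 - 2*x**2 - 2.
36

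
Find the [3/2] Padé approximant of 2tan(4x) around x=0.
(-128*x**3/15 + 8*x)/(1 - 32*x**2/5)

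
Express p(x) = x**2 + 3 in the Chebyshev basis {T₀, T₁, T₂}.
(7/2)T₀ + (1/2)T₂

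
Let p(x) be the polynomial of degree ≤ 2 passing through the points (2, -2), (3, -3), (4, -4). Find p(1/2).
-1/2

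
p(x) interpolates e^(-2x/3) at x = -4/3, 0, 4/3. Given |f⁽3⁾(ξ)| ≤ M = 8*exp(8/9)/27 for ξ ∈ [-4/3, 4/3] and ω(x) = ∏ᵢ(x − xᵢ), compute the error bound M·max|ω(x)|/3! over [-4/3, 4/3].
512*sqrt(3)*exp(8/9)/19683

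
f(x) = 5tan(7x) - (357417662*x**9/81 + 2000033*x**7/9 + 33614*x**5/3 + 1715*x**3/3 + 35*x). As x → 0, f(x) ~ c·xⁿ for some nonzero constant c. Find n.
11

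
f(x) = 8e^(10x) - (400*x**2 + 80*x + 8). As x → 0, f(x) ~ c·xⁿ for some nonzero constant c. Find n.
3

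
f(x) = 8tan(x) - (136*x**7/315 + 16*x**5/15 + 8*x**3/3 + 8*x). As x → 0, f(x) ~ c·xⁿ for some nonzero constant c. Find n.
9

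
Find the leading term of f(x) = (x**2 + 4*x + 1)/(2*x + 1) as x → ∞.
x/2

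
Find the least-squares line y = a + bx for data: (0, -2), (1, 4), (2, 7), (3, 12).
a = -3/2, b = 9/2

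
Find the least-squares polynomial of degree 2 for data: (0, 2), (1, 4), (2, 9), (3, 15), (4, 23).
13/7 + (111/70)x + (13/14)x²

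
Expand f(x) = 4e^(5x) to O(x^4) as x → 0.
4 + 20*x + 50*x**2 + 250*x**3/3 + O(x**4)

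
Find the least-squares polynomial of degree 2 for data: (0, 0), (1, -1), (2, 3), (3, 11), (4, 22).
-1/5 + (-12/5)x + (2)x²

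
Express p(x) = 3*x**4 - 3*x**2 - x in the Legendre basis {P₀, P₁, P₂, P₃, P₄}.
(-2/5)P₀ - P₁ + (-2/7)P₂ + (24/35)P₄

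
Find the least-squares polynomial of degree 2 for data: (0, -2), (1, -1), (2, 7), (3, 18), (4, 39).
-13/7 + (-153/70)x + (43/14)x²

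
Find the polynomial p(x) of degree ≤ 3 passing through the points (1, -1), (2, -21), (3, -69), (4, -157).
-2*x**3 - 2*x**2 + 3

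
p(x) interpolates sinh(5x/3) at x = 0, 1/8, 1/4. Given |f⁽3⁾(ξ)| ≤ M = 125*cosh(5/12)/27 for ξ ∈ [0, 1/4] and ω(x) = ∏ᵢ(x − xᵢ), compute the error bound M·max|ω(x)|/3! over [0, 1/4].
125*sqrt(3)*cosh(5/12)/373248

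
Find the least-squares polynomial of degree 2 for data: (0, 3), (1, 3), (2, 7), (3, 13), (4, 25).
109/35 + (-71/35)x + (13/7)x²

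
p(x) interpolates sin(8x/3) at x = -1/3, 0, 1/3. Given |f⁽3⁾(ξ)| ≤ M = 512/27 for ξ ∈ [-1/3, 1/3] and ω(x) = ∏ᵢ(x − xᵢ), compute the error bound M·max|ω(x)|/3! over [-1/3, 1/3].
512*sqrt(3)/19683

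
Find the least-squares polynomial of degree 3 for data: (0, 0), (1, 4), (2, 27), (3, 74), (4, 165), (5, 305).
-5/42 + (89/252)x + (29/12)x² + (35/18)x³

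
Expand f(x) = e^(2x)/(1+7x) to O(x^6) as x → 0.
1 - 5*x + 37*x**2 - 773*x**3/3 + 5413*x**4/3 - 189451*x**5/15 + O(x**6)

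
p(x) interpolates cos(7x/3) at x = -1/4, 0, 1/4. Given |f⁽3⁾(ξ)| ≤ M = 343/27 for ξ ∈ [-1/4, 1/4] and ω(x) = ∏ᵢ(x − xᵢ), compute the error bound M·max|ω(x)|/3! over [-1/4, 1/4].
343*sqrt(3)/46656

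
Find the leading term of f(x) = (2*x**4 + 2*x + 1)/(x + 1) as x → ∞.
2*x**3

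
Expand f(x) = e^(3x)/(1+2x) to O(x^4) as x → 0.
1 + x + 5*x**2/2 - x**3/2 + O(x**4)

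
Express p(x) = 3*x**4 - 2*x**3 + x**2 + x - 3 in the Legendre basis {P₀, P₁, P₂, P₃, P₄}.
(-31/15)P₀ + (-1/5)P₁ + (50/21)P₂ + (-4/5)P₃ + (24/35)P₄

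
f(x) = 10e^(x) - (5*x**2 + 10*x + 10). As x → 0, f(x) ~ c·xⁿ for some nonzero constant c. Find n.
3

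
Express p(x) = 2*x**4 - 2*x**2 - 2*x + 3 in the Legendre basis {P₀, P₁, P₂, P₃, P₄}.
(41/15)P₀ + (-2)P₁ + (-4/21)P₂ + (16/35)P₄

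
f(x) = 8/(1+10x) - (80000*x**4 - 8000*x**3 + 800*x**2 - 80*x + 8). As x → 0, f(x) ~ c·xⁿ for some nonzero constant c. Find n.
5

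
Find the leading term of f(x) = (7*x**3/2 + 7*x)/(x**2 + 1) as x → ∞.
7*x/2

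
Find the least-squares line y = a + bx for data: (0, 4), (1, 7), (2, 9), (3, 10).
a = 9/2, b = 2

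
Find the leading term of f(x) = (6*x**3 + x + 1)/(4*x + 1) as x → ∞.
3*x**2/2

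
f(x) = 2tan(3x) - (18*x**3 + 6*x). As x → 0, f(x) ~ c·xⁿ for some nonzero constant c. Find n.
5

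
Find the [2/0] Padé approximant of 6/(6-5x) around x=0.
25*x**2/36 + 5*x/6 + 1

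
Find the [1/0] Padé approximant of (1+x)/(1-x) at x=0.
2*x + 1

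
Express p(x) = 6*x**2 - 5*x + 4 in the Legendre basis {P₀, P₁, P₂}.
(6)P₀ + (-5)P₁ + (4)P₂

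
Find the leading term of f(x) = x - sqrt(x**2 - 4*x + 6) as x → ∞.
2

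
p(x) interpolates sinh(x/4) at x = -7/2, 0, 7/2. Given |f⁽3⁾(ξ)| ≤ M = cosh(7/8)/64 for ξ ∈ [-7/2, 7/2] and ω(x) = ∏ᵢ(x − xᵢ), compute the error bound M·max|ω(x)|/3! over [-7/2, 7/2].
343*sqrt(3)*cosh(7/8)/13824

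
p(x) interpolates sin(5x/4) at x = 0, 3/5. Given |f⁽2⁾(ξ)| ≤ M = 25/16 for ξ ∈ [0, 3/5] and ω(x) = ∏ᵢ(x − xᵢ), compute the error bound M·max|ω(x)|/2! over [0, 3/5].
9/128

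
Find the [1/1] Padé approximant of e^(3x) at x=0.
(3*x/2 + 1)/(1 - 3*x/2)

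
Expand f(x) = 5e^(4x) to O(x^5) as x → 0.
5 + 20*x + 40*x**2 + 160*x**3/3 + 160*x**4/3 + O(x**5)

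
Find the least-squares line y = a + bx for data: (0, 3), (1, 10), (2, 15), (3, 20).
a = 18/5, b = 28/5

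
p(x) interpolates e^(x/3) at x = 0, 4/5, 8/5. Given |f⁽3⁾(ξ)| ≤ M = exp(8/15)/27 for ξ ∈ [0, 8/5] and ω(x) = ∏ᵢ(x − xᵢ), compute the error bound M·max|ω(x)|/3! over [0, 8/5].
64*sqrt(3)*exp(8/15)/91125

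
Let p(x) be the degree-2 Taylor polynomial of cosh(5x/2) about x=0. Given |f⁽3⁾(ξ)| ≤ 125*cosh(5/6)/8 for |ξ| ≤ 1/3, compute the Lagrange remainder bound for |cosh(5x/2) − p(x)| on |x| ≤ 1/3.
125*cosh(5/6)/1296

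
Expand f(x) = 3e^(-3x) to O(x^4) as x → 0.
3 - 9*x + 27*x**2/2 - 27*x**3/2 + O(x**4)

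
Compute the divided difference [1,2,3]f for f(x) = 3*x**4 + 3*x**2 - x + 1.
78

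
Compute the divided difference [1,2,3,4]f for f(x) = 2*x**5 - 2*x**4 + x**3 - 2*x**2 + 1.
111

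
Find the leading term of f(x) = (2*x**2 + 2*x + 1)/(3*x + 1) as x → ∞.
2*x/3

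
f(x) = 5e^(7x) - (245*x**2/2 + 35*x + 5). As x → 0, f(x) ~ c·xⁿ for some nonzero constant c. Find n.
3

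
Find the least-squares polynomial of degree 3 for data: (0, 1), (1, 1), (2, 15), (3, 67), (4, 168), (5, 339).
151/126 + (-391/108)x + (-16/63)x² + (313/108)x³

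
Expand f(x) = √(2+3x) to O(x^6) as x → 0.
sqrt(2) + 3*sqrt(2)*x/4 - 9*sqrt(2)*x**2/32 + 27*sqrt(2)*x**3/128 - 405*sqrt(2)*x**4/2048 + 1701*sqrt(2)*x**5/8192 + O(x**6)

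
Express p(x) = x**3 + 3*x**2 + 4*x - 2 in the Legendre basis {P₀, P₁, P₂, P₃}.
-P₀ + (23/5)P₁ + (2)P₂ + (2/5)P₃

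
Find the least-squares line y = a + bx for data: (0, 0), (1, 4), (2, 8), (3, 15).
a = -3/5, b = 49/10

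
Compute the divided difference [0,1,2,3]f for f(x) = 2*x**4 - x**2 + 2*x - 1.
12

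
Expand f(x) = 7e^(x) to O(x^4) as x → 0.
7 + 7*x + 7*x**2/2 + 7*x**3/6 + O(x**4)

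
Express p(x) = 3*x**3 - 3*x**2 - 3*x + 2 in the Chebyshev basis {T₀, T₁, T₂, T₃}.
(1/2)T₀ + (-3/4)T₁ + (-3/2)T₂ + (3/4)T₃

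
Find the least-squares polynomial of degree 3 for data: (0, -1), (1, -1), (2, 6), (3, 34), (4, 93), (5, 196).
-59/63 + (-53/189)x + (-509/252)x² + (215/108)x³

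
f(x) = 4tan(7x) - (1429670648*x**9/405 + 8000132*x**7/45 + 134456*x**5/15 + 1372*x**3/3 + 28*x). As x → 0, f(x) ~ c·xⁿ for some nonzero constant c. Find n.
11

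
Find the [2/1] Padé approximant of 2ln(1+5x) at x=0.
5*x*(5*x + 6)/(3*(10*x/3 + 1))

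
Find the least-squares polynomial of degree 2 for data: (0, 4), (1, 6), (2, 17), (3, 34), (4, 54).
17/5 + (4/5)x + (3)x²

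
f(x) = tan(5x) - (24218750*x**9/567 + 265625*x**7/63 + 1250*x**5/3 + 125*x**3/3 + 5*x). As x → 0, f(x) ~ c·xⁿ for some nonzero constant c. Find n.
11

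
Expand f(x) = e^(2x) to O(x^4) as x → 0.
1 + 2*x + 2*x**2 + 4*x**3/3 + O(x**4)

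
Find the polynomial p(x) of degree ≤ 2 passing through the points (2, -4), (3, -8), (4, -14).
-x**2 + x - 2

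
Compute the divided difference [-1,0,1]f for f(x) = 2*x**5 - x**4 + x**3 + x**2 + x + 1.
0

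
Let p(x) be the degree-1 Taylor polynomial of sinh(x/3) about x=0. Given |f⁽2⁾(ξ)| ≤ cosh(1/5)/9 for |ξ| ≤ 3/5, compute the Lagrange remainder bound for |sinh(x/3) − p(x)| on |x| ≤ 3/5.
cosh(1/5)/50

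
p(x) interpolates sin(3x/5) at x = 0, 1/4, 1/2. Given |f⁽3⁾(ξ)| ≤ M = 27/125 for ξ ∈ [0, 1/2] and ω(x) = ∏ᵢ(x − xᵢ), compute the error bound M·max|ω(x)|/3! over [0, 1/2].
sqrt(3)/8000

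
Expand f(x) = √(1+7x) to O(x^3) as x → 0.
1 + 7*x/2 - 49*x**2/8 + O(x**3)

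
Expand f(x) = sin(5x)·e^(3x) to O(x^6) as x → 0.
5*x + 15*x**2 + 5*x**3/3 - 40*x**4 - 305*x**5/6 + O(x**6)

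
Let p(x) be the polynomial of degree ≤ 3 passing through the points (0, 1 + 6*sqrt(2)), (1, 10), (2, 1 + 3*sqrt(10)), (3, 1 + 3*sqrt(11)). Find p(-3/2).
-1685/16 - 105*sqrt(11)/16 + 315*sqrt(2)/8 + 405*sqrt(10)/16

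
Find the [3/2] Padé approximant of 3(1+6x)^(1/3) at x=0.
(56*x**3/5 + 252*x**2/5 + 126*x/5 + 3)/(8*x**2 + 32*x/5 + 1)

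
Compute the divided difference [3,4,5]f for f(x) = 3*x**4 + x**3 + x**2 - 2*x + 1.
304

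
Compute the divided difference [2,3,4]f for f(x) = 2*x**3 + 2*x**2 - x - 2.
20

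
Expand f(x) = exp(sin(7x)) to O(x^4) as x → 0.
1 + 7*x + 49*x**2/2 + O(x**4)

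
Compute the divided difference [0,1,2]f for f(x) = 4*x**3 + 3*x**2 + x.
15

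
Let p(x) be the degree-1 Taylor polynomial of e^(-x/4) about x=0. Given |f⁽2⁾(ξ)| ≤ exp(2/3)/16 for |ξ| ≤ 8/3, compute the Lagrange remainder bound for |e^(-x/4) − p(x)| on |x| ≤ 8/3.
2*exp(2/3)/9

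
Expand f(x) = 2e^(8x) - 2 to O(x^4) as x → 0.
16*x + 64*x**2 + 512*x**3/3 + O(x**4)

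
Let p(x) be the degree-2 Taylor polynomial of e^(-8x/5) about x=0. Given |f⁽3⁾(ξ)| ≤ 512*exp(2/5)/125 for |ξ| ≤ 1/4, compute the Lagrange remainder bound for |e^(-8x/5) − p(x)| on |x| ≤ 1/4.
4*exp(2/5)/375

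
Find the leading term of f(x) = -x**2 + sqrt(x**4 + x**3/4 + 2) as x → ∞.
x/8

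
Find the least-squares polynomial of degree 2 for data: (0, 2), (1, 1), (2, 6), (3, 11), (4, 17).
7/5 + x²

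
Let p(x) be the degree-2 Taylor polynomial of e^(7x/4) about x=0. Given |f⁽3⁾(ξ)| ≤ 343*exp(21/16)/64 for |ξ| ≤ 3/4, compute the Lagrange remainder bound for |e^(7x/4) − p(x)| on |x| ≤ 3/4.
3087*exp(21/16)/8192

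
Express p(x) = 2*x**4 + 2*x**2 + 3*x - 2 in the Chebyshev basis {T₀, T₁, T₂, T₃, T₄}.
(-1/4)T₀ + (3)T₁ + (2)T₂ + (1/4)T₄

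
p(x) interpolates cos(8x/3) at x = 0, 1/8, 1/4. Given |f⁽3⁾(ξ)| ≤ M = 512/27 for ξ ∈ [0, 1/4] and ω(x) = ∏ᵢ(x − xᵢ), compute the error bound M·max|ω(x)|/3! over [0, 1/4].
sqrt(3)/729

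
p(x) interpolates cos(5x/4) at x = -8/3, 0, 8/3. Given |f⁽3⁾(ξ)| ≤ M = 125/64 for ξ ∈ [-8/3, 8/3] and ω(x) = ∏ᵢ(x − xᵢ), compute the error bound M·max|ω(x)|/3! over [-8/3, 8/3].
1000*sqrt(3)/729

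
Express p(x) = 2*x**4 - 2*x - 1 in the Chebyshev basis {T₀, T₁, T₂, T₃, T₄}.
(-1/4)T₀ + (-2)T₁ + T₂ + (1/4)T₄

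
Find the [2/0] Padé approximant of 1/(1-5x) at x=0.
25*x**2 + 5*x + 1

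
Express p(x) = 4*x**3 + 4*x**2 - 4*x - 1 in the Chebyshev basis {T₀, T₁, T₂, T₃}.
T₀ - T₁ + (2)T₂ + T₃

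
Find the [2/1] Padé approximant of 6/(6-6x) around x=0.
1/(1 - x)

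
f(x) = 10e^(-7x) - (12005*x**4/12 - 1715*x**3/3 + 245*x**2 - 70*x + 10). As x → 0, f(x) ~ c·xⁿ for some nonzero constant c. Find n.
5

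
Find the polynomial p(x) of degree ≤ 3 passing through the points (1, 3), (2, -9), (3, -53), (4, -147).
-3*x**3 + 2*x**2 + 3*x + 1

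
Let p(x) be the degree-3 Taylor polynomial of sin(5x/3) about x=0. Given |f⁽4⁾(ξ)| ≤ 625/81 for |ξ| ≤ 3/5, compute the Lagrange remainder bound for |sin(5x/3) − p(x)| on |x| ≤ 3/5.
1/24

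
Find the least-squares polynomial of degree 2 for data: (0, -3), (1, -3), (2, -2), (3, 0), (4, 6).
-96/35 + (-113/70)x + (13/14)x²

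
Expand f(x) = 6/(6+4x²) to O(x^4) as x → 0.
1 - 2*x**2/3 + O(x**4)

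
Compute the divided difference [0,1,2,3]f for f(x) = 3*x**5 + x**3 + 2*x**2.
76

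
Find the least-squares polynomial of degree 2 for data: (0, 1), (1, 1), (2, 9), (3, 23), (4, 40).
18/35 + (-10/7)x + (20/7)x²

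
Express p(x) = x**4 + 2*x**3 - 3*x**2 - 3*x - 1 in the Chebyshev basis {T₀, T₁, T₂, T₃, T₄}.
(-17/8)T₀ + (-3/2)T₁ - T₂ + (1/2)T₃ + (1/8)T₄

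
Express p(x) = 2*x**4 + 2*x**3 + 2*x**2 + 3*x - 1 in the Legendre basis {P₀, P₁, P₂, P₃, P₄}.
(1/15)P₀ + (21/5)P₁ + (52/21)P₂ + (4/5)P₃ + (16/35)P₄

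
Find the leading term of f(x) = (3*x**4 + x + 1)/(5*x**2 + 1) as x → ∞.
3*x**2/5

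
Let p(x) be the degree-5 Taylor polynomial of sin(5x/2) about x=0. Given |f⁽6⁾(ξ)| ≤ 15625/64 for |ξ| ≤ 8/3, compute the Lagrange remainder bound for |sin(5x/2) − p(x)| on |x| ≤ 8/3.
800000/6561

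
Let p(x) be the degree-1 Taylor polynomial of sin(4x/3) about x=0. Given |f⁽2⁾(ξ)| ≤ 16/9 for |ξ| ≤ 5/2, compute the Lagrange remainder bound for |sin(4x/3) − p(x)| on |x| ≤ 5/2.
50/9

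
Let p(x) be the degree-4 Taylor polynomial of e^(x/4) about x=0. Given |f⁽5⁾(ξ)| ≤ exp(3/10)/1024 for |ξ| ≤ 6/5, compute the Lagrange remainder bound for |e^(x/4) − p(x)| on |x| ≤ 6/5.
81*exp(3/10)/4000000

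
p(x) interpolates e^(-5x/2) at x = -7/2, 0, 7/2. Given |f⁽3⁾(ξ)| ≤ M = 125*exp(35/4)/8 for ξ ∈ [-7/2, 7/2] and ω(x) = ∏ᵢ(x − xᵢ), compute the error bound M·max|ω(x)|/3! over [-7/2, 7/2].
42875*sqrt(3)*exp(35/4)/1728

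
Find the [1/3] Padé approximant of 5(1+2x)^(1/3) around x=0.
(25*x/3 + 5)/(8*x**3/81 - 2*x**2/9 + x + 1)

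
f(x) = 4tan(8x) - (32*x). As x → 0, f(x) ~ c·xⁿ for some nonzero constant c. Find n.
3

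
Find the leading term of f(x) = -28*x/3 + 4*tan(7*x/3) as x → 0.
1372*x**3/81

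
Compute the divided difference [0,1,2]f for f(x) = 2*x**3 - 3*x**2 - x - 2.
3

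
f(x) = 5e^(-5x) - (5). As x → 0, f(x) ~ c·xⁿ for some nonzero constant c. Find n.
1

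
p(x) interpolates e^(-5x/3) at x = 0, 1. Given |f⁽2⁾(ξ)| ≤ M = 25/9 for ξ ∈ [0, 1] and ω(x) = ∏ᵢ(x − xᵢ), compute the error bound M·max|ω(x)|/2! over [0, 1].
25/72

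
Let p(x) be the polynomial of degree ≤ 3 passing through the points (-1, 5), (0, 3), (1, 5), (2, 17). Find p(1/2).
25/8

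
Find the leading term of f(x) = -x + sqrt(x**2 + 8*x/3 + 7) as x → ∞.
4/3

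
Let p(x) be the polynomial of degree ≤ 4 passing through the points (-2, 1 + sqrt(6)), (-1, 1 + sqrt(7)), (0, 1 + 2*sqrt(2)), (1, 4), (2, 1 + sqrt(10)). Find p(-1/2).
-5*sqrt(6)/128 + 3*sqrt(10)/128 + 17/32 + 15*sqrt(7)/32 + 45*sqrt(2)/32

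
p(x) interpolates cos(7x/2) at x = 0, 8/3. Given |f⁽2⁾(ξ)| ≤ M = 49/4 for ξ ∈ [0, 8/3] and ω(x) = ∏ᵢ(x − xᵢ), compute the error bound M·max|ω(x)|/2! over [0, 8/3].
98/9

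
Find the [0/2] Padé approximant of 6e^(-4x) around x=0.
6/(8*x**2 + 4*x + 1)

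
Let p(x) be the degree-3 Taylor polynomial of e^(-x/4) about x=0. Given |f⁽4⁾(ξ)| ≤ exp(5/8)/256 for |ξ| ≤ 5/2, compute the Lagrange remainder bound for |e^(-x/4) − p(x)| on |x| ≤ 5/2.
625*exp(5/8)/98304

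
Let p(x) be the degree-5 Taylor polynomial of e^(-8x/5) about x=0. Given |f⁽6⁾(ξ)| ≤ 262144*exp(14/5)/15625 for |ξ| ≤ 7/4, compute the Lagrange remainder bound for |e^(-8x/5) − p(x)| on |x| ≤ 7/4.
470596*exp(14/5)/703125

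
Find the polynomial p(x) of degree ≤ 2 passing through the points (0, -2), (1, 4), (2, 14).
2*x**2 + 4*x - 2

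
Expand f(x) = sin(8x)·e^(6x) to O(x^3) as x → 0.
8*x + 48*x**2 + O(x**3)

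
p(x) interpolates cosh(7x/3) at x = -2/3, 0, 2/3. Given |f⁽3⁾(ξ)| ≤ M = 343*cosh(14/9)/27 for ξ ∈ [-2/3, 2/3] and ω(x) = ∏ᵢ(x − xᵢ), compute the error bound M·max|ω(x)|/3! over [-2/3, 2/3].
2744*sqrt(3)*cosh(14/9)/19683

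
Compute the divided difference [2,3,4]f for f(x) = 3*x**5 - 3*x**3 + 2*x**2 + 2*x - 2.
830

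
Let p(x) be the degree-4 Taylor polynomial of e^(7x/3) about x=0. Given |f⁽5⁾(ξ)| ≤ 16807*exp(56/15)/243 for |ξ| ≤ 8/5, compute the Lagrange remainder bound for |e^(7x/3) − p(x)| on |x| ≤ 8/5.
68841472*exp(56/15)/11390625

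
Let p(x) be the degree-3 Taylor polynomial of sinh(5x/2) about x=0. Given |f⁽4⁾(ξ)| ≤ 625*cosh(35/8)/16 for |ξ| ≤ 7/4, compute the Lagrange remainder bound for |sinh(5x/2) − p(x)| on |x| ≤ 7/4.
1500625*cosh(35/8)/98304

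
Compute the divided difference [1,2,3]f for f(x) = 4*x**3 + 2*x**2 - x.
26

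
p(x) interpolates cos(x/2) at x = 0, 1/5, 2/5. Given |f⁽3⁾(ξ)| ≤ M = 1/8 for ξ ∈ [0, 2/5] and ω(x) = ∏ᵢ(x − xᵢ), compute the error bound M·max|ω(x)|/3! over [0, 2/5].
sqrt(3)/27000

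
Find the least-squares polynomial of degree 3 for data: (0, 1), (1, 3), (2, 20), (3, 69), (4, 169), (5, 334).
68/63 + (-101/378)x + (-211/252)x² + (307/108)x³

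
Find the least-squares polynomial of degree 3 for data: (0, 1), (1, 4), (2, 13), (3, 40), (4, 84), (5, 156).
143/126 + (31/756)x + (155/126)x² + (107/108)x³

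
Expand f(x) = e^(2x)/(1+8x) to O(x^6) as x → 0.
1 - 6*x + 50*x**2 - 1196*x**3/3 + 3190*x**4 - 382796*x**5/15 + O(x**6)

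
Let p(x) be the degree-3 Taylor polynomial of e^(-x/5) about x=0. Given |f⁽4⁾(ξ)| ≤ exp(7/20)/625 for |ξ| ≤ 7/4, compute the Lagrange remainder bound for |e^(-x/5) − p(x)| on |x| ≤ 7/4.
2401*exp(7/20)/3840000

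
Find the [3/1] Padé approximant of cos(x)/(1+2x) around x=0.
(x**3/48 - 43*x**2/84 + x/168 + 1)/(337*x/168 + 1)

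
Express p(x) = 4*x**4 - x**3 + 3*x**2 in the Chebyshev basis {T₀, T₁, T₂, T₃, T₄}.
(3)T₀ + (-3/4)T₁ + (7/2)T₂ + (-1/4)T₃ + (1/2)T₄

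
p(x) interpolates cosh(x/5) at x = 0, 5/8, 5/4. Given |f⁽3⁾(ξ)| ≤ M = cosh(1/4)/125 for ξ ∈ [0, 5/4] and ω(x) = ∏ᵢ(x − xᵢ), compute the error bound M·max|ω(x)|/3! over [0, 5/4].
sqrt(3)*cosh(1/4)/13824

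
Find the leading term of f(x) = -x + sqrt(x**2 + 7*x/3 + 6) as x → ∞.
7/6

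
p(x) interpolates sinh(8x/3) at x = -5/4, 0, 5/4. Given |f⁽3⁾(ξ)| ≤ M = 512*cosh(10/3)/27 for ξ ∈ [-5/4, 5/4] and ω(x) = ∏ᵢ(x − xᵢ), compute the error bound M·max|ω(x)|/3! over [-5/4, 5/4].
1000*sqrt(3)*cosh(10/3)/729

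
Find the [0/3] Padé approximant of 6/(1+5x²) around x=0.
6/(5*x**2 + 1)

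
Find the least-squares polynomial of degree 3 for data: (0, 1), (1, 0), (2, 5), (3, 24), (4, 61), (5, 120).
73/63 + (-713/189)x + (79/63)x² + (23/27)x³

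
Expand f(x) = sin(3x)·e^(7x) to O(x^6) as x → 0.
3*x + 21*x**2 + 69*x**3 + 140*x**4 + 1919*x**5/10 + O(x**6)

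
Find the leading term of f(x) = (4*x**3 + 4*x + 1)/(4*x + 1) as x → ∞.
x**2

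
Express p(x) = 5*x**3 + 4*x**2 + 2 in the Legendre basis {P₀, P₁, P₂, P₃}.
(10/3)P₀ + (3)P₁ + (8/3)P₂ + (2)P₃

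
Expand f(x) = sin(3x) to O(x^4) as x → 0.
3*x - 9*x**3/2 + O(x**4)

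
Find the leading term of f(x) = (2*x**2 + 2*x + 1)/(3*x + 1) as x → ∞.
2*x/3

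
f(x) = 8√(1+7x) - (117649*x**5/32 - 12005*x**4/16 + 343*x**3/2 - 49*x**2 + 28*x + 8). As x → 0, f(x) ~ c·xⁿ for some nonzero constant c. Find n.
6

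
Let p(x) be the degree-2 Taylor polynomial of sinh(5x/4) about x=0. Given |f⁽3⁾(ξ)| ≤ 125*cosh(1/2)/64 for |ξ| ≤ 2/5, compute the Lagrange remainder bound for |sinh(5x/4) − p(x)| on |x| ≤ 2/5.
cosh(1/2)/48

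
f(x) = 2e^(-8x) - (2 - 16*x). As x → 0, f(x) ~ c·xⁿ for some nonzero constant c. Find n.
2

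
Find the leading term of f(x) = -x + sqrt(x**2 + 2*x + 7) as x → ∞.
1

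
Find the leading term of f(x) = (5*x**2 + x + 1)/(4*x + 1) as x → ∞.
5*x/4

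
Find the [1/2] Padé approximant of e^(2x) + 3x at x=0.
(319*x/69 + 1)/(-8*x**2/69 - 26*x/69 + 1)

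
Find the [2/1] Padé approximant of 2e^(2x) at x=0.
(4*x**2/3 + 8*x/3 + 2)/(1 - 2*x/3)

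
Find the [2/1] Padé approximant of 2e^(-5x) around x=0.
(25*x**2/3 - 20*x/3 + 2)/(5*x/3 + 1)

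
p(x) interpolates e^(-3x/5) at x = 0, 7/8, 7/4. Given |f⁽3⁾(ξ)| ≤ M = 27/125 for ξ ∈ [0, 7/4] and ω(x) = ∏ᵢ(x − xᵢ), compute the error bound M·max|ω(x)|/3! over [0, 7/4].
343*sqrt(3)/64000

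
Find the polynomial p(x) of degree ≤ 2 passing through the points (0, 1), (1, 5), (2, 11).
x**2 + 3*x + 1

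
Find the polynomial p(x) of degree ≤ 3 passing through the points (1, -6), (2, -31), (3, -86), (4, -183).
-2*x**3 - 3*x**2 - 2*x + 1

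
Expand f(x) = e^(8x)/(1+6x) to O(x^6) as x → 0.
1 + 2*x + 20*x**2 - 104*x**3/3 + 1136*x**4/3 - 29984*x**5/15 + O(x**6)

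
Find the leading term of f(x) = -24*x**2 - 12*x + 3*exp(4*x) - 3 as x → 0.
32*x**3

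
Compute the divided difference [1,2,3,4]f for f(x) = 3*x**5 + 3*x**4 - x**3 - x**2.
224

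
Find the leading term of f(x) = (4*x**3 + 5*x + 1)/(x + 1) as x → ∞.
4*x**2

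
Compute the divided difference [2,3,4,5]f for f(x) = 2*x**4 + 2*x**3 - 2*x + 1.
30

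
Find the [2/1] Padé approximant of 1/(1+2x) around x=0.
1/(2*x + 1)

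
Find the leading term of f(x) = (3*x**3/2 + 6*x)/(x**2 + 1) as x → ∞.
3*x/2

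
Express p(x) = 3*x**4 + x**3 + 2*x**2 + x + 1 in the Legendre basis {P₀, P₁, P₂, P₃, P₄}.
(34/15)P₀ + (8/5)P₁ + (64/21)P₂ + (2/5)P₃ + (24/35)P₄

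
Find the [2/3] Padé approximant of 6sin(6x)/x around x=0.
(36 - 756*x**2/5)/(9*x**2/5 + 1)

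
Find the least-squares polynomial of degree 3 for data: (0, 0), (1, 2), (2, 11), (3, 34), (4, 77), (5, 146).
5/126 + (169/756)x + (71/126)x² + (113/108)x³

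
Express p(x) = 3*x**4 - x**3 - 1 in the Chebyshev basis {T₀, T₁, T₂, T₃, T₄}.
(1/8)T₀ + (-3/4)T₁ + (3/2)T₂ + (-1/4)T₃ + (3/8)T₄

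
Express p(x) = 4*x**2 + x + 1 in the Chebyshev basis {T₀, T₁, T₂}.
(3)T₀ + T₁ + (2)T₂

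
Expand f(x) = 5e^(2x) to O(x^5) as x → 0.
5 + 10*x + 10*x**2 + 20*x**3/3 + 10*x**4/3 + O(x**5)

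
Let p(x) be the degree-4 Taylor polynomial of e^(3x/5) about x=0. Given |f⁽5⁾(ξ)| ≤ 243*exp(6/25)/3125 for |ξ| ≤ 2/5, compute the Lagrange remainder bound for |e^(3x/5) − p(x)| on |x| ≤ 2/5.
324*exp(6/25)/48828125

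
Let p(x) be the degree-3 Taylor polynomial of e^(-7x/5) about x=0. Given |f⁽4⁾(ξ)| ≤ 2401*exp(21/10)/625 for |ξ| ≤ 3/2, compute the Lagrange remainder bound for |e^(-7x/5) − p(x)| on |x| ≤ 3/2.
64827*exp(21/10)/80000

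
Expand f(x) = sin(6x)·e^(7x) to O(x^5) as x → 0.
6*x + 42*x**2 + 111*x**3 + 91*x**4 + O(x**5)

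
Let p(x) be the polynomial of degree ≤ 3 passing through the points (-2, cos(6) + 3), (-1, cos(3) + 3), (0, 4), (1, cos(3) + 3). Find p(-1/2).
cos(3)/2 - cos(6)/16 + 57/16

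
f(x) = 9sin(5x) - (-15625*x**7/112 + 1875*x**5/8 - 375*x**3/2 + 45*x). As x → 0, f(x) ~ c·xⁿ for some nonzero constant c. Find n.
9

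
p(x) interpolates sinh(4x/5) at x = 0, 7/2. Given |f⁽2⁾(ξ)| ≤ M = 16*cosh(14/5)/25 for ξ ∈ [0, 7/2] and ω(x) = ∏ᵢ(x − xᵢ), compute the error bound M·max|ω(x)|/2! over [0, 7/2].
49*cosh(14/5)/50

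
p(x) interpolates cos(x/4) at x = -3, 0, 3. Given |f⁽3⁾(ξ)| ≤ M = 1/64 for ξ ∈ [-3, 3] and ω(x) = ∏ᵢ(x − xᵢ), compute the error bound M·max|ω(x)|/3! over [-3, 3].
sqrt(3)/64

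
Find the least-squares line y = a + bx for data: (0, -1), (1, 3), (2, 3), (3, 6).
a = -2/5, b = 21/10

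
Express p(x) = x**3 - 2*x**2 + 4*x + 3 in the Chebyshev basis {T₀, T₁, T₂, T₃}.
(2)T₀ + (19/4)T₁ - T₂ + (1/4)T₃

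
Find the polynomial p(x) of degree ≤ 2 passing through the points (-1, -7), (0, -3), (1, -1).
-x**2 + 3*x - 3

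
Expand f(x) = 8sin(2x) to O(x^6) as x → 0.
16*x - 32*x**3/3 + 32*x**5/15 + O(x**6)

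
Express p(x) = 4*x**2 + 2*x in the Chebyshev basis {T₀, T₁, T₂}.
(2)T₀ + (2)T₁ + (2)T₂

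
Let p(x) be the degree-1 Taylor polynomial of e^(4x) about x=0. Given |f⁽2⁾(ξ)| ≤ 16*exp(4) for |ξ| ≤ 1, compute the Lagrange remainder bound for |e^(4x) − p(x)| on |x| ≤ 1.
8*exp(4)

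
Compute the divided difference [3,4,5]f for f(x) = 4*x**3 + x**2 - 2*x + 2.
49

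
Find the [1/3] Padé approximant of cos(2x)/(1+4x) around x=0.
(1 - 5*x/12)/(43*x**3/6 + x**2/3 + 43*x/12 + 1)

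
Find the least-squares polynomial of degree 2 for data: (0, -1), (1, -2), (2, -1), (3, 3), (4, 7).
-8/7 + (-113/70)x + (13/14)x²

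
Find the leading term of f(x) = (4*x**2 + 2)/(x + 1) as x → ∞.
4*x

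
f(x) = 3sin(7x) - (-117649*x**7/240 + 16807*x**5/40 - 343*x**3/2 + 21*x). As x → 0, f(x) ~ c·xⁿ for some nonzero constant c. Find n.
9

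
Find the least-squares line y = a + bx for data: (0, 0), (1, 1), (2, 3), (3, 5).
a = -3/10, b = 17/10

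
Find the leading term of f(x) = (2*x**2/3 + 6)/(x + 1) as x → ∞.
2*x/3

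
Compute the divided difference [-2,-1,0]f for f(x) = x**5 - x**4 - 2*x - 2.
-22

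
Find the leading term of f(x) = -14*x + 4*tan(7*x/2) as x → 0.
343*x**3/6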